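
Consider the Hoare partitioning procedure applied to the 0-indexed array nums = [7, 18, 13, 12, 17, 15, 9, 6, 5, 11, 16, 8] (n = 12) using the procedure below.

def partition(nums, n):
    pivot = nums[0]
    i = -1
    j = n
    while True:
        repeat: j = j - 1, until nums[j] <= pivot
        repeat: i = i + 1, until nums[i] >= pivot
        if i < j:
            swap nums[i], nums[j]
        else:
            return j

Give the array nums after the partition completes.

pivot=7
j stops at 8 (5), i stops at 0 (7); swap ⇒ [5, 18, 13, 12, 17, 15, 9, 6, 7, 11, 16, 8]
j stops at 7 (6), i stops at 1 (18); swap ⇒ [5, 6, 13, 12, 17, 15, 9, 18, 7, 11, 16, 8]
j stops at 1, i stops at 2; i≥j ⇒ return 1. nums=[5, 6, 13, 12, 17, 15, 9, 18, 7, 11, 16, 8]

[5, 6, 13, 12, 17, 15, 9, 18, 7, 11, 16, 8]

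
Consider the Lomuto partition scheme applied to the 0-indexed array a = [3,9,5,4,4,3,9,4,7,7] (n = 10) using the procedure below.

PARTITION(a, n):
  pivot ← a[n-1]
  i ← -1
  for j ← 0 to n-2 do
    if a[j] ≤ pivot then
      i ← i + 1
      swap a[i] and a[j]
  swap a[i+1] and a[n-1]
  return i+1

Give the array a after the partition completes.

pivot=7, i=-1
j=0: 3≤7, i=0, swap(0,0) ⇒ [3,9,5,4,4,3,9,4,7,7]
j=1: 9>7, skip
j=2: 5≤7, i=1, swap(1,2) ⇒ [3,5,9,4,4,3,9,4,7,7]
j=3: 4≤7, i=2, swap(2,3) ⇒ [3,5,4,9,4,3,9,4,7,7]
j=4: 4≤7, i=3, swap(3,4) ⇒ [3,5,4,4,9,3,9,4,7,7]
j=5: 3≤7, i=4, swap(4,5) ⇒ [3,5,4,4,3,9,9,4,7,7]
j=6: 9>7, skip
j=7: 4≤7, i=5, swap(5,7) ⇒ [3,5,4,4,3,4,9,9,7,7]
j=8: 7≤7, i=6, swap(6,8) ⇒ [3,5,4,4,3,4,7,9,9,7]
swap(7,9) ⇒ [3,5,4,4,3,4,7,7,9,9]; return 7

[3,5,4,4,3,4,7,7,9,9]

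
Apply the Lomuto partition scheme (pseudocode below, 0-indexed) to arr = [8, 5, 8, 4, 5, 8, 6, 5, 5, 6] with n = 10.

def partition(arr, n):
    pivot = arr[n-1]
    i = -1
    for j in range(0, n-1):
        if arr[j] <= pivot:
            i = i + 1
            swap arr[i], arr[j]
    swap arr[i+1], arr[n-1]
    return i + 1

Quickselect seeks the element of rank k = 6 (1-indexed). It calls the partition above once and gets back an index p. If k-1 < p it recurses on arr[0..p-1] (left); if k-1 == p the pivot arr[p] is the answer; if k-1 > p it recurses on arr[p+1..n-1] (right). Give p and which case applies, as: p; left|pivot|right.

6; left

pivot = arr[9] = 6; i = -1
j=0: arr[0]=8 > 6 → no swap
j=1: arr[1]=5 ≤ 6 → i=0, swap arr[0],arr[1] → [5, 8, 8, 4, 5, 8, 6, 5, 5, 6]
j=2: arr[2]=8 > 6 → no swap
j=3: arr[3]=4 ≤ 6 → i=1, swap arr[1],arr[3] → [5, 4, 8, 8, 5, 8, 6, 5, 5, 6]
j=4: arr[4]=5 ≤ 6 → i=2, swap arr[2],arr[4] → [5, 4, 5, 8, 8, 8, 6, 5, 5, 6]
j=5: arr[5]=8 > 6 → no swap
j=6: arr[6]=6 ≤ 6 → i=3, swap arr[3],arr[6] → [5, 4, 5, 6, 8, 8, 8, 5, 5, 6]
j=7: arr[7]=5 ≤ 6 → i=4, swap arr[4],arr[7] → [5, 4, 5, 6, 5, 8, 8, 8, 5, 6]
j=8: arr[8]=5 ≤ 6 → i=5, swap arr[5],arr[8] → [5, 4, 5, 6, 5, 5, 8, 8, 8, 6]
final swap arr[6],arr[9] → [5, 4, 5, 6, 5, 5, 6, 8, 8, 8]; return 6
p = 6; k-1 = 5 < 6 ⇒ left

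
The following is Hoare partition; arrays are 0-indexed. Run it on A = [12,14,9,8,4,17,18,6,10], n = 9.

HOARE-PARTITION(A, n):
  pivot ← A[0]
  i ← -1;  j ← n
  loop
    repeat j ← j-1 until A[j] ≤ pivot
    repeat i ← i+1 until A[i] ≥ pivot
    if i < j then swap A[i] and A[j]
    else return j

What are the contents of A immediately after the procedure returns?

pivot=12
j stops at 8 (10), i stops at 0 (12); swap ⇒ [10,14,9,8,4,17,18,6,12]
j stops at 7 (6), i stops at 1 (14); swap ⇒ [10,6,9,8,4,17,18,14,12]
j stops at 4, i stops at 5; i≥j ⇒ return 4. A=[10,6,9,8,4,17,18,14,12]

[10,6,9,8,4,17,18,14,12]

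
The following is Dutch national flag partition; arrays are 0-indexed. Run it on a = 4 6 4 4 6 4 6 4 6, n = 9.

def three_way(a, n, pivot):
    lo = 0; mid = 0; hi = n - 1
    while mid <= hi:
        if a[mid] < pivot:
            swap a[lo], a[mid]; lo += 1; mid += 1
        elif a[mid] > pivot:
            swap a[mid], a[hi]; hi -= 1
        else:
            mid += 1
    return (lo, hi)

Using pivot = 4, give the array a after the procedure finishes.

lo=0 mid=0 hi=8
4=4: mid=1
6>4: swap(1,8), hi=7 ⇒ 4 6 4 4 6 4 6 4 6
6>4: swap(1,7), hi=6 ⇒ 4 4 4 4 6 4 6 6 6
4=4: mid=2
4=4: mid=3
4=4: mid=4
6>4: swap(4,6), hi=5 ⇒ 4 4 4 4 6 4 6 6 6
6>4: swap(4,5), hi=4 ⇒ 4 4 4 4 4 6 6 6 6
4=4: mid=5
done. lo=0 hi=4; a=4 4 4 4 4 6 6 6 6

4 4 4 4 4 6 6 6 6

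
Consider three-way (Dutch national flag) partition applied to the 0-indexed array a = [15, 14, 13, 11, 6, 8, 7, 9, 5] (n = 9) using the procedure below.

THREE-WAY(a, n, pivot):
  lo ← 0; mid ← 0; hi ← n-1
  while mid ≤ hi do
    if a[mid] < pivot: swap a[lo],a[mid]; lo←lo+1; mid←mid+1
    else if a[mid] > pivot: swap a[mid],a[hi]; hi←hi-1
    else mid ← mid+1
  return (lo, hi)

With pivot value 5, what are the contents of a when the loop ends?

[5, 13, 11, 6, 8, 7, 9, 14, 15]

lo=0 mid=0 hi=8
15>5: swap(0,8), hi=7 ⇒ [5, 14, 13, 11, 6, 8, 7, 9, 15]
5=5: mid=1
14>5: swap(1,7), hi=6 ⇒ [5, 9, 13, 11, 6, 8, 7, 14, 15]
9>5: swap(1,6), hi=5 ⇒ [5, 7, 13, 11, 6, 8, 9, 14, 15]
7>5: swap(1,5), hi=4 ⇒ [5, 8, 13, 11, 6, 7, 9, 14, 15]
8>5: swap(1,4), hi=3 ⇒ [5, 6, 13, 11, 8, 7, 9, 14, 15]
6>5: swap(1,3), hi=2 ⇒ [5, 11, 13, 6, 8, 7, 9, 14, 15]
11>5: swap(1,2), hi=1 ⇒ [5, 13, 11, 6, 8, 7, 9, 14, 15]
13>5: swap(1,1), hi=0 ⇒ [5, 13, 11, 6, 8, 7, 9, 14, 15]
done. lo=0 hi=0; a=[5, 13, 11, 6, 8, 7, 9, 14, 15]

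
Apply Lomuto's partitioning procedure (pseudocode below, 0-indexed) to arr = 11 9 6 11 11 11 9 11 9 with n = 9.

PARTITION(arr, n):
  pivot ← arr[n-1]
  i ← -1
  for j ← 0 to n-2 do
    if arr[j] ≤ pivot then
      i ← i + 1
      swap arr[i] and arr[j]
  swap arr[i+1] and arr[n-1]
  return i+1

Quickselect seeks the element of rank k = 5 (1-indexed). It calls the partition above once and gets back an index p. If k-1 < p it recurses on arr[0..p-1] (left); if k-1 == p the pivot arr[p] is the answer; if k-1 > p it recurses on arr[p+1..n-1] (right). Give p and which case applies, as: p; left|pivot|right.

pivot = arr[8] = 9; i = -1
j=0: arr[0]=11 > 9 → no swap
j=1: arr[1]=9 ≤ 9 → i=0, swap arr[0],arr[1] → 9 11 6 11 11 11 9 11 9
j=2: arr[2]=6 ≤ 9 → i=1, swap arr[1],arr[2] → 9 6 11 11 11 11 9 11 9
j=3: arr[3]=11 > 9 → no swap
j=4: arr[4]=11 > 9 → no swap
j=5: arr[5]=11 > 9 → no swap
j=6: arr[6]=9 ≤ 9 → i=2, swap arr[2],arr[6] → 9 6 9 11 11 11 11 11 9
j=7: arr[7]=11 > 9 → no swap
final swap arr[3],arr[8] → 9 6 9 9 11 11 11 11 11; return 3
p = 3; k-1 = 4 > 3 ⇒ right

3; right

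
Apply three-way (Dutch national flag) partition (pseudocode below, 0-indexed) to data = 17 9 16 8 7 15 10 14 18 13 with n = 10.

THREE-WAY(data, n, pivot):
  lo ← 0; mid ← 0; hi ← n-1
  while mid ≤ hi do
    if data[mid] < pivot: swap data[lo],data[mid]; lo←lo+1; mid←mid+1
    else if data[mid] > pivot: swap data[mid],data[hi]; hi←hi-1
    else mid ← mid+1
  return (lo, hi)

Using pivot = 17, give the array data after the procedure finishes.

lo=0 mid=0 hi=9
17=17: mid=1
9<17: swap(0,1), lo=1 mid=2 ⇒ 9 17 16 8 7 15 10 14 18 13
16<17: swap(1,2), lo=2 mid=3 ⇒ 9 16 17 8 7 15 10 14 18 13
8<17: swap(2,3), lo=3 mid=4 ⇒ 9 16 8 17 7 15 10 14 18 13
7<17: swap(3,4), lo=4 mid=5 ⇒ 9 16 8 7 17 15 10 14 18 13
15<17: swap(4,5), lo=5 mid=6 ⇒ 9 16 8 7 15 17 10 14 18 13
10<17: swap(5,6), lo=6 mid=7 ⇒ 9 16 8 7 15 10 17 14 18 13
14<17: swap(6,7), lo=7 mid=8 ⇒ 9 16 8 7 15 10 14 17 18 13
18>17: swap(8,9), hi=8 ⇒ 9 16 8 7 15 10 14 17 13 18
13<17: swap(7,8), lo=8 mid=9 ⇒ 9 16 8 7 15 10 14 13 17 18
done. lo=8 hi=8; data=9 16 8 7 15 10 14 13 17 18

9 16 8 7 15 10 14 13 17 18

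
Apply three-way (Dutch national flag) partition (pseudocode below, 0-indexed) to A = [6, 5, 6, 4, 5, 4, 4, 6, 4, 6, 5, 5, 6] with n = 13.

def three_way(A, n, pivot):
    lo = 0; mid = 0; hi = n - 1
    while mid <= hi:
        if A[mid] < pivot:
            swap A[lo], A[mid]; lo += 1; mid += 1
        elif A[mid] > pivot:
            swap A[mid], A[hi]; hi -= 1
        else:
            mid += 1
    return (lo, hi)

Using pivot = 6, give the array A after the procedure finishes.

[5, 4, 5, 4, 4, 4, 5, 5, 6, 6, 6, 6, 6]

lo=0 mid=0 hi=12
6=6: mid=1
5<6: swap(0,1), lo=1 mid=2 ⇒ [5, 6, 6, 4, 5, 4, 4, 6, 4, 6, 5, 5, 6]
6=6: mid=3
4<6: swap(1,3), lo=2 mid=4 ⇒ [5, 4, 6, 6, 5, 4, 4, 6, 4, 6, 5, 5, 6]
5<6: swap(2,4), lo=3 mid=5 ⇒ [5, 4, 5, 6, 6, 4, 4, 6, 4, 6, 5, 5, 6]
4<6: swap(3,5), lo=4 mid=6 ⇒ [5, 4, 5, 4, 6, 6, 4, 6, 4, 6, 5, 5, 6]
4<6: swap(4,6), lo=5 mid=7 ⇒ [5, 4, 5, 4, 4, 6, 6, 6, 4, 6, 5, 5, 6]
6=6: mid=8
4<6: swap(5,8), lo=6 mid=9 ⇒ [5, 4, 5, 4, 4, 4, 6, 6, 6, 6, 5, 5, 6]
6=6: mid=10
5<6: swap(6,10), lo=7 mid=11 ⇒ [5, 4, 5, 4, 4, 4, 5, 6, 6, 6, 6, 5, 6]
5<6: swap(7,11), lo=8 mid=12 ⇒ [5, 4, 5, 4, 4, 4, 5, 5, 6, 6, 6, 6, 6]
6=6: mid=13
done. lo=8 hi=12; A=[5, 4, 5, 4, 4, 4, 5, 5, 6, 6, 6, 6, 6]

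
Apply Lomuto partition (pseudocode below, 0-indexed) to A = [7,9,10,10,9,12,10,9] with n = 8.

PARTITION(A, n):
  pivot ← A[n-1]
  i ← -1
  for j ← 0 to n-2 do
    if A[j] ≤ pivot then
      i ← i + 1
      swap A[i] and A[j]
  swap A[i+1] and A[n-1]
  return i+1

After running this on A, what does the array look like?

pivot=9, i=-1
j=0: 7≤9, i=0, swap(0,0) ⇒ [7,9,10,10,9,12,10,9]
j=1: 9≤9, i=1, swap(1,1) ⇒ [7,9,10,10,9,12,10,9]
j=2: 10>9, skip
j=3: 10>9, skip
j=4: 9≤9, i=2, swap(2,4) ⇒ [7,9,9,10,10,12,10,9]
j=5: 12>9, skip
j=6: 10>9, skip
swap(3,7) ⇒ [7,9,9,9,10,12,10,10]; return 3

[7,9,9,9,10,12,10,10]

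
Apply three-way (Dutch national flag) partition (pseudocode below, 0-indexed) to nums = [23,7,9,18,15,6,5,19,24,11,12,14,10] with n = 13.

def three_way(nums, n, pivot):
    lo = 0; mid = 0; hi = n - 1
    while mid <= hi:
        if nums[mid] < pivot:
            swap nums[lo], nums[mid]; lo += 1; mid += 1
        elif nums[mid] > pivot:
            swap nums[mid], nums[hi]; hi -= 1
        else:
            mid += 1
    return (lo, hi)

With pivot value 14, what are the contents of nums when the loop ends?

[10,7,9,12,6,5,11,14,24,19,15,18,23]

lo=0 mid=0 hi=12
23>14: swap(0,12), hi=11 ⇒ [10,7,9,18,15,6,5,19,24,11,12,14,23]
10<14: swap(0,0), lo=1 mid=1 ⇒ [10,7,9,18,15,6,5,19,24,11,12,14,23]
7<14: swap(1,1), lo=2 mid=2 ⇒ [10,7,9,18,15,6,5,19,24,11,12,14,23]
9<14: swap(2,2), lo=3 mid=3 ⇒ [10,7,9,18,15,6,5,19,24,11,12,14,23]
18>14: swap(3,11), hi=10 ⇒ [10,7,9,14,15,6,5,19,24,11,12,18,23]
14=14: mid=4
15>14: swap(4,10), hi=9 ⇒ [10,7,9,14,12,6,5,19,24,11,15,18,23]
12<14: swap(3,4), lo=4 mid=5 ⇒ [10,7,9,12,14,6,5,19,24,11,15,18,23]
6<14: swap(4,5), lo=5 mid=6 ⇒ [10,7,9,12,6,14,5,19,24,11,15,18,23]
5<14: swap(5,6), lo=6 mid=7 ⇒ [10,7,9,12,6,5,14,19,24,11,15,18,23]
19>14: swap(7,9), hi=8 ⇒ [10,7,9,12,6,5,14,11,24,19,15,18,23]
11<14: swap(6,7), lo=7 mid=8 ⇒ [10,7,9,12,6,5,11,14,24,19,15,18,23]
24>14: swap(8,8), hi=7 ⇒ [10,7,9,12,6,5,11,14,24,19,15,18,23]
done. lo=7 hi=7; nums=[10,7,9,12,6,5,11,14,24,19,15,18,23]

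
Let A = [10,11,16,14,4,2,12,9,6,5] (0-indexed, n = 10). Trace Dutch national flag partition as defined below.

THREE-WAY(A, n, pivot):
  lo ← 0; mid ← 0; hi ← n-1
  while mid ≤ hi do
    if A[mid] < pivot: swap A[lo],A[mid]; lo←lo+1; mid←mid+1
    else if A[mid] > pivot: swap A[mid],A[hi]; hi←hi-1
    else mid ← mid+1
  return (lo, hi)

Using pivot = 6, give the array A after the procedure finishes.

[5,2,4,6,14,12,9,16,11,10]

lo=0 mid=0 hi=9
10>6: swap(0,9), hi=8 ⇒ [5,11,16,14,4,2,12,9,6,10]
5<6: swap(0,0), lo=1 mid=1 ⇒ [5,11,16,14,4,2,12,9,6,10]
11>6: swap(1,8), hi=7 ⇒ [5,6,16,14,4,2,12,9,11,10]
6=6: mid=2
16>6: swap(2,7), hi=6 ⇒ [5,6,9,14,4,2,12,16,11,10]
9>6: swap(2,6), hi=5 ⇒ [5,6,12,14,4,2,9,16,11,10]
12>6: swap(2,5), hi=4 ⇒ [5,6,2,14,4,12,9,16,11,10]
2<6: swap(1,2), lo=2 mid=3 ⇒ [5,2,6,14,4,12,9,16,11,10]
14>6: swap(3,4), hi=3 ⇒ [5,2,6,4,14,12,9,16,11,10]
4<6: swap(2,3), lo=3 mid=4 ⇒ [5,2,4,6,14,12,9,16,11,10]
done. lo=3 hi=3; A=[5,2,4,6,14,12,9,16,11,10]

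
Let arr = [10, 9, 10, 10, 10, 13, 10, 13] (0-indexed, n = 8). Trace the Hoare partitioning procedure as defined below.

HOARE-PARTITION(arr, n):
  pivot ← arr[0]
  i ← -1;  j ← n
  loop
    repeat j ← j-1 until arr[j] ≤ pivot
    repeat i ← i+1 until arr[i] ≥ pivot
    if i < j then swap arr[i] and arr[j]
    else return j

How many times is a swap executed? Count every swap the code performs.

2

pivot = arr[0] = 10; i = -1, j = 8
j→6 (arr[6]=10≤10), i→0 (arr[0]=10≥10); i<j, swap → [10, 9, 10, 10, 10, 13, 10, 13]
j→4 (arr[4]=10≤10), i→2 (arr[2]=10≥10); i<j, swap → [10, 9, 10, 10, 10, 13, 10, 13]
j→3, i→3; i≥j, return j=3. arr = [10, 9, 10, 10, 10, 13, 10, 13]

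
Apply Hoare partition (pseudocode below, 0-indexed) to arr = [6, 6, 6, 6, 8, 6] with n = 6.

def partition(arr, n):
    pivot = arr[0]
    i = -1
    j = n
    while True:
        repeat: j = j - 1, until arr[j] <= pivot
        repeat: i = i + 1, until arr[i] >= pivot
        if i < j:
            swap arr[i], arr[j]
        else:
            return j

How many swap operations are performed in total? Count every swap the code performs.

pivot = arr[0] = 6; i = -1, j = 6
j→5 (arr[5]=6≤6), i→0 (arr[0]=6≥6); i<j, swap → [6, 6, 6, 6, 8, 6]
j→3 (arr[3]=6≤6), i→1 (arr[1]=6≥6); i<j, swap → [6, 6, 6, 6, 8, 6]
j→2, i→2; i≥j, return j=2. arr = [6, 6, 6, 6, 8, 6]

2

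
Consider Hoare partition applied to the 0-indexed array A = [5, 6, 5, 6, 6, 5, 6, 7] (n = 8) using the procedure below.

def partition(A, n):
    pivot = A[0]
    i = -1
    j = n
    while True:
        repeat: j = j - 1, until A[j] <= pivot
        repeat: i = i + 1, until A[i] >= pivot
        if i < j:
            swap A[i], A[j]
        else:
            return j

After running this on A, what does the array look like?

pivot=5
j stops at 5 (5), i stops at 0 (5); swap ⇒ [5, 6, 5, 6, 6, 5, 6, 7]
j stops at 2 (5), i stops at 1 (6); swap ⇒ [5, 5, 6, 6, 6, 5, 6, 7]
j stops at 1, i stops at 2; i≥j ⇒ return 1. A=[5, 5, 6, 6, 6, 5, 6, 7]

[5, 5, 6, 6, 6, 5, 6, 7]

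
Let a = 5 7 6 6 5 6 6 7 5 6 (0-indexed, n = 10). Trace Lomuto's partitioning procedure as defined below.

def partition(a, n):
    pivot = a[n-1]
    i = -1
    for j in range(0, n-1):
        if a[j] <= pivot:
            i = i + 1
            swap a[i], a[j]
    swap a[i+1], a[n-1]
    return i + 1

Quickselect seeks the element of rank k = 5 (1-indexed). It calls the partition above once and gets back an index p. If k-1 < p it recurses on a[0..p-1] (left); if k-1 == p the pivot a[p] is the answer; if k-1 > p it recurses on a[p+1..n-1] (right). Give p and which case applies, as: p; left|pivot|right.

7; left

pivot=6, i=-1
j=0: 5≤6, i=0, swap(0,0) ⇒ 5 7 6 6 5 6 6 7 5 6
j=1: 7>6, skip
j=2: 6≤6, i=1, swap(1,2) ⇒ 5 6 7 6 5 6 6 7 5 6
j=3: 6≤6, i=2, swap(2,3) ⇒ 5 6 6 7 5 6 6 7 5 6
j=4: 5≤6, i=3, swap(3,4) ⇒ 5 6 6 5 7 6 6 7 5 6
j=5: 6≤6, i=4, swap(4,5) ⇒ 5 6 6 5 6 7 6 7 5 6
j=6: 6≤6, i=5, swap(5,6) ⇒ 5 6 6 5 6 6 7 7 5 6
j=7: 7>6, skip
j=8: 5≤6, i=6, swap(6,8) ⇒ 5 6 6 5 6 6 5 7 7 6
swap(7,9) ⇒ 5 6 6 5 6 6 5 6 7 7; return 7
p = 7; k-1 = 4 < 7 ⇒ left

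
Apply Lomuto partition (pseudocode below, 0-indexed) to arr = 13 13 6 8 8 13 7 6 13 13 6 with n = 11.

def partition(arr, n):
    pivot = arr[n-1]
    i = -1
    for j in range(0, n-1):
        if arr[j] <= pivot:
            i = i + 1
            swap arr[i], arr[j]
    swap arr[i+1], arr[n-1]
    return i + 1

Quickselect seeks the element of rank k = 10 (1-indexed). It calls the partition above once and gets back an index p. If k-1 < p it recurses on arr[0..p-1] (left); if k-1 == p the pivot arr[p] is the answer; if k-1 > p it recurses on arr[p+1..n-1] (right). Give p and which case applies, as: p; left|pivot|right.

pivot=6, i=-1
j=0: 13>6, skip
j=1: 13>6, skip
j=2: 6≤6, i=0, swap(0,2) ⇒ 6 13 13 8 8 13 7 6 13 13 6
j=3: 8>6, skip
j=4: 8>6, skip
j=5: 13>6, skip
j=6: 7>6, skip
j=7: 6≤6, i=1, swap(1,7) ⇒ 6 6 13 8 8 13 7 13 13 13 6
j=8: 13>6, skip
j=9: 13>6, skip
swap(2,10) ⇒ 6 6 6 8 8 13 7 13 13 13 13; return 2
p = 2; k-1 = 9 > 2 ⇒ right

2; right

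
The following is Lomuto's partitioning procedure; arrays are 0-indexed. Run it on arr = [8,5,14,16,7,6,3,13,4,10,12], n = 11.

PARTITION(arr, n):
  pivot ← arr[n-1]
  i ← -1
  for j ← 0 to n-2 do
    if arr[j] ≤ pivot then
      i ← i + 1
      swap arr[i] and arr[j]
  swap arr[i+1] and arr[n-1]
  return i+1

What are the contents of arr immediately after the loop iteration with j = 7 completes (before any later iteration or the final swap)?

[8,5,7,6,3,16,14,13,4,10,12]

pivot = arr[10] = 12; i = -1
j=0: arr[0]=8 ≤ 12 → i=0, swap arr[0],arr[0] (no change) → [8,5,14,16,7,6,3,13,4,10,12]
j=1: arr[1]=5 ≤ 12 → i=1, swap arr[1],arr[1] (no change) → [8,5,14,16,7,6,3,13,4,10,12]
j=2: arr[2]=14 > 12 → no swap
j=3: arr[3]=16 > 12 → no swap
j=4: arr[4]=7 ≤ 12 → i=2, swap arr[2],arr[4] → [8,5,7,16,14,6,3,13,4,10,12]
j=5: arr[5]=6 ≤ 12 → i=3, swap arr[3],arr[5] → [8,5,7,6,14,16,3,13,4,10,12]
j=6: arr[6]=3 ≤ 12 → i=4, swap arr[4],arr[6] → [8,5,7,6,3,16,14,13,4,10,12]
j=7: arr[7]=13 > 12 → no swap
(after j=7) arr = [8,5,7,6,3,16,14,13,4,10,12]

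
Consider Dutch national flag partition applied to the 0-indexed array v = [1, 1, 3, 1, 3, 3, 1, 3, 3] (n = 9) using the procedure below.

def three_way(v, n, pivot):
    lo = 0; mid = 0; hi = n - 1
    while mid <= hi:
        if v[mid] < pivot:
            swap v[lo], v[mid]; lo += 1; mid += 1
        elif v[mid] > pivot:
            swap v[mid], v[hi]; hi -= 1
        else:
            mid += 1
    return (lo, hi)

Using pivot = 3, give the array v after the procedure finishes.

[1, 1, 1, 1, 3, 3, 3, 3, 3]

lo=0 mid=0 hi=8
1<3: swap(0,0), lo=1 mid=1 ⇒ [1, 1, 3, 1, 3, 3, 1, 3, 3]
1<3: swap(1,1), lo=2 mid=2 ⇒ [1, 1, 3, 1, 3, 3, 1, 3, 3]
3=3: mid=3
1<3: swap(2,3), lo=3 mid=4 ⇒ [1, 1, 1, 3, 3, 3, 1, 3, 3]
3=3: mid=5
3=3: mid=6
1<3: swap(3,6), lo=4 mid=7 ⇒ [1, 1, 1, 1, 3, 3, 3, 3, 3]
3=3: mid=8
3=3: mid=9
done. lo=4 hi=8; v=[1, 1, 1, 1, 3, 3, 3, 3, 3]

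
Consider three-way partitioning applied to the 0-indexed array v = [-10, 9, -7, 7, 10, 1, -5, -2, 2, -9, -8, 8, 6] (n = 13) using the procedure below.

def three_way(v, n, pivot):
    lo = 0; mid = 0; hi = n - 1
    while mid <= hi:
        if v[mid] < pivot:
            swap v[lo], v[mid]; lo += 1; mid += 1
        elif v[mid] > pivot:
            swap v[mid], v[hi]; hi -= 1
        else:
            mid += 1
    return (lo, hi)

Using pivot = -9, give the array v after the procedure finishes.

[-10, -9, 7, 10, 1, -5, -2, 2, -7, -8, 8, 6, 9]

pivot = -9; lo=0, mid=0, hi=12
v[mid]=-10<-9: swap v[0],v[0]; lo=1,mid=1 → [-10, 9, -7, 7, 10, 1, -5, -2, 2, -9, -8, 8, 6]
v[mid]=9>-9: swap v[1],v[12]; hi=11 → [-10, 6, -7, 7, 10, 1, -5, -2, 2, -9, -8, 8, 9]
v[mid]=6>-9: swap v[1],v[11]; hi=10 → [-10, 8, -7, 7, 10, 1, -5, -2, 2, -9, -8, 6, 9]
v[mid]=8>-9: swap v[1],v[10]; hi=9 → [-10, -8, -7, 7, 10, 1, -5, -2, 2, -9, 8, 6, 9]
v[mid]=-8>-9: swap v[1],v[9]; hi=8 → [-10, -9, -7, 7, 10, 1, -5, -2, 2, -8, 8, 6, 9]
v[mid]=-9=-9: mid=2
v[mid]=-7>-9: swap v[2],v[8]; hi=7 → [-10, -9, 2, 7, 10, 1, -5, -2, -7, -8, 8, 6, 9]
v[mid]=2>-9: swap v[2],v[7]; hi=6 → [-10, -9, -2, 7, 10, 1, -5, 2, -7, -8, 8, 6, 9]
v[mid]=-2>-9: swap v[2],v[6]; hi=5 → [-10, -9, -5, 7, 10, 1, -2, 2, -7, -8, 8, 6, 9]
v[mid]=-5>-9: swap v[2],v[5]; hi=4 → [-10, -9, 1, 7, 10, -5, -2, 2, -7, -8, 8, 6, 9]
v[mid]=1>-9: swap v[2],v[4]; hi=3 → [-10, -9, 10, 7, 1, -5, -2, 2, -7, -8, 8, 6, 9]
v[mid]=10>-9: swap v[2],v[3]; hi=2 → [-10, -9, 7, 10, 1, -5, -2, 2, -7, -8, 8, 6, 9]
v[mid]=7>-9: swap v[2],v[2]; hi=1 → [-10, -9, 7, 10, 1, -5, -2, 2, -7, -8, 8, 6, 9]
end: lo=1, hi=1; v = [-10, -9, 7, 10, 1, -5, -2, 2, -7, -8, 8, 6, 9]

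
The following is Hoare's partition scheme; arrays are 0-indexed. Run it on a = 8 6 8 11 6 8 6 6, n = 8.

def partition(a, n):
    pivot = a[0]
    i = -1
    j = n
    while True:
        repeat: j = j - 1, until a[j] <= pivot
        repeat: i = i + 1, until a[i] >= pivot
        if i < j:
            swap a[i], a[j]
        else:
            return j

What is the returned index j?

4

pivot = a[0] = 8; i = -1, j = 8
j→7 (a[7]=6≤8), i→0 (a[0]=8≥8); i<j, swap → 6 6 8 11 6 8 6 8
j→6 (a[6]=6≤8), i→2 (a[2]=8≥8); i<j, swap → 6 6 6 11 6 8 8 8
j→5 (a[5]=8≤8), i→3 (a[3]=11≥8); i<j, swap → 6 6 6 8 6 11 8 8
j→4, i→5; i≥j, return j=4. a = 6 6 6 8 6 11 8 8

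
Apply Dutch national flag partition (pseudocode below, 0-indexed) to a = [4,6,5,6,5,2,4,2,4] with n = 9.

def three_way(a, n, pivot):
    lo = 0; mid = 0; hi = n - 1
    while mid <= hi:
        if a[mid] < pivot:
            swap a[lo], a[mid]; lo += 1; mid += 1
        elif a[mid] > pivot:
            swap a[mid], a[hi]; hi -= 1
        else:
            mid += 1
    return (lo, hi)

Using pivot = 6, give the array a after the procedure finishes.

[4,5,5,2,4,2,4,6,6]

lo=0 mid=0 hi=8
4<6: swap(0,0), lo=1 mid=1 ⇒ [4,6,5,6,5,2,4,2,4]
6=6: mid=2
5<6: swap(1,2), lo=2 mid=3 ⇒ [4,5,6,6,5,2,4,2,4]
6=6: mid=4
5<6: swap(2,4), lo=3 mid=5 ⇒ [4,5,5,6,6,2,4,2,4]
2<6: swap(3,5), lo=4 mid=6 ⇒ [4,5,5,2,6,6,4,2,4]
4<6: swap(4,6), lo=5 mid=7 ⇒ [4,5,5,2,4,6,6,2,4]
2<6: swap(5,7), lo=6 mid=8 ⇒ [4,5,5,2,4,2,6,6,4]
4<6: swap(6,8), lo=7 mid=9 ⇒ [4,5,5,2,4,2,4,6,6]
done. lo=7 hi=8; a=[4,5,5,2,4,2,4,6,6]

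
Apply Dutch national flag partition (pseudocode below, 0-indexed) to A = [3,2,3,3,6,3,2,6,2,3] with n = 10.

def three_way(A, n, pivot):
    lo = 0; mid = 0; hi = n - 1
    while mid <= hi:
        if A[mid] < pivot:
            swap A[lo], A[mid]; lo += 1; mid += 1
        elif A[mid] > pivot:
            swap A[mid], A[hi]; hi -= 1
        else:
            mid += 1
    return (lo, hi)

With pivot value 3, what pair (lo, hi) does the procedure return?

pivot = 3; lo=0, mid=0, hi=9
A[mid]=3=3: mid=1
A[mid]=2<3: swap A[0],A[1]; lo=1,mid=2 → [2,3,3,3,6,3,2,6,2,3]
A[mid]=3=3: mid=3
A[mid]=3=3: mid=4
A[mid]=6>3: swap A[4],A[9]; hi=8 → [2,3,3,3,3,3,2,6,2,6]
A[mid]=3=3: mid=5
A[mid]=3=3: mid=6
A[mid]=2<3: swap A[1],A[6]; lo=2,mid=7 → [2,2,3,3,3,3,3,6,2,6]
A[mid]=6>3: swap A[7],A[8]; hi=7 → [2,2,3,3,3,3,3,2,6,6]
A[mid]=2<3: swap A[2],A[7]; lo=3,mid=8 → [2,2,2,3,3,3,3,3,6,6]
end: lo=3, hi=7; A = [2,2,2,3,3,3,3,3,6,6]

(3, 7)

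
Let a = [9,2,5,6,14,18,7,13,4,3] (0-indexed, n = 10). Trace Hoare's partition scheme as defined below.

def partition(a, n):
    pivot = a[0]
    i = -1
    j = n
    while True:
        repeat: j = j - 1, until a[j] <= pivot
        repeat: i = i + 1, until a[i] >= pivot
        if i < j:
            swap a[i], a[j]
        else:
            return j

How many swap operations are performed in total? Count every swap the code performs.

3

pivot = a[0] = 9; i = -1, j = 10
j→9 (a[9]=3≤9), i→0 (a[0]=9≥9); i<j, swap → [3,2,5,6,14,18,7,13,4,9]
j→8 (a[8]=4≤9), i→4 (a[4]=14≥9); i<j, swap → [3,2,5,6,4,18,7,13,14,9]
j→6 (a[6]=7≤9), i→5 (a[5]=18≥9); i<j, swap → [3,2,5,6,4,7,18,13,14,9]
j→5, i→6; i≥j, return j=5. a = [3,2,5,6,4,7,18,13,14,9]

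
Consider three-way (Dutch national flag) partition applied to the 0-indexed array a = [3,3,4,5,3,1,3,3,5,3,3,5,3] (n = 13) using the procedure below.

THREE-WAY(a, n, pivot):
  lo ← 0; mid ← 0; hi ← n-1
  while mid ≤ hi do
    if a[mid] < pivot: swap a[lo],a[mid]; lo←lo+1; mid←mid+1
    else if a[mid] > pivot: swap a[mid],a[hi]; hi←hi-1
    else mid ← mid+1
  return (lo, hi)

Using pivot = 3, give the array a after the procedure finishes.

[1,3,3,3,3,3,3,3,3,5,5,5,4]

lo=0 mid=0 hi=12
3=3: mid=1
3=3: mid=2
4>3: swap(2,12), hi=11 ⇒ [3,3,3,5,3,1,3,3,5,3,3,5,4]
3=3: mid=3
5>3: swap(3,11), hi=10 ⇒ [3,3,3,5,3,1,3,3,5,3,3,5,4]
5>3: swap(3,10), hi=9 ⇒ [3,3,3,3,3,1,3,3,5,3,5,5,4]
3=3: mid=4
3=3: mid=5
1<3: swap(0,5), lo=1 mid=6 ⇒ [1,3,3,3,3,3,3,3,5,3,5,5,4]
3=3: mid=7
3=3: mid=8
5>3: swap(8,9), hi=8 ⇒ [1,3,3,3,3,3,3,3,3,5,5,5,4]
3=3: mid=9
done. lo=1 hi=8; a=[1,3,3,3,3,3,3,3,3,5,5,5,4]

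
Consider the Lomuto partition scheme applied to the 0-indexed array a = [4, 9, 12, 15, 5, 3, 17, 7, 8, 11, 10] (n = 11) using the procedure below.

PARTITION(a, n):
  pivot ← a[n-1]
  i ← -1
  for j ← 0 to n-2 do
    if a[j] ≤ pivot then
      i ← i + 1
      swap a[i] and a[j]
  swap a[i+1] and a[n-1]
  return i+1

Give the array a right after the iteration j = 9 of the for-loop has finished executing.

[4, 9, 5, 3, 7, 8, 17, 12, 15, 11, 10]

pivot = a[10] = 10; i = -1
j=0: a[0]=4 ≤ 10 → i=0, swap a[0],a[0] (no change) → [4, 9, 12, 15, 5, 3, 17, 7, 8, 11, 10]
j=1: a[1]=9 ≤ 10 → i=1, swap a[1],a[1] (no change) → [4, 9, 12, 15, 5, 3, 17, 7, 8, 11, 10]
j=2: a[2]=12 > 10 → no swap
j=3: a[3]=15 > 10 → no swap
j=4: a[4]=5 ≤ 10 → i=2, swap a[2],a[4] → [4, 9, 5, 15, 12, 3, 17, 7, 8, 11, 10]
j=5: a[5]=3 ≤ 10 → i=3, swap a[3],a[5] → [4, 9, 5, 3, 12, 15, 17, 7, 8, 11, 10]
j=6: a[6]=17 > 10 → no swap
j=7: a[7]=7 ≤ 10 → i=4, swap a[4],a[7] → [4, 9, 5, 3, 7, 15, 17, 12, 8, 11, 10]
j=8: a[8]=8 ≤ 10 → i=5, swap a[5],a[8] → [4, 9, 5, 3, 7, 8, 17, 12, 15, 11, 10]
j=9: a[9]=11 > 10 → no swap
(after j=9) a = [4, 9, 5, 3, 7, 8, 17, 12, 15, 11, 10]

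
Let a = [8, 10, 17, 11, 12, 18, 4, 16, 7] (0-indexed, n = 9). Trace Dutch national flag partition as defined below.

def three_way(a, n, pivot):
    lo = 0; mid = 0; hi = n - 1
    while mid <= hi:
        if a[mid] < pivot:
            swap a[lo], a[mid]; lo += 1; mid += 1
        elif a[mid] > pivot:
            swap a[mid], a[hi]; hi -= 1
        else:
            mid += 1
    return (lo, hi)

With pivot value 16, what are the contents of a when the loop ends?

pivot = 16; lo=0, mid=0, hi=8
a[mid]=8<16: swap a[0],a[0]; lo=1,mid=1 → [8, 10, 17, 11, 12, 18, 4, 16, 7]
a[mid]=10<16: swap a[1],a[1]; lo=2,mid=2 → [8, 10, 17, 11, 12, 18, 4, 16, 7]
a[mid]=17>16: swap a[2],a[8]; hi=7 → [8, 10, 7, 11, 12, 18, 4, 16, 17]
a[mid]=7<16: swap a[2],a[2]; lo=3,mid=3 → [8, 10, 7, 11, 12, 18, 4, 16, 17]
a[mid]=11<16: swap a[3],a[3]; lo=4,mid=4 → [8, 10, 7, 11, 12, 18, 4, 16, 17]
a[mid]=12<16: swap a[4],a[4]; lo=5,mid=5 → [8, 10, 7, 11, 12, 18, 4, 16, 17]
a[mid]=18>16: swap a[5],a[7]; hi=6 → [8, 10, 7, 11, 12, 16, 4, 18, 17]
a[mid]=16=16: mid=6
a[mid]=4<16: swap a[5],a[6]; lo=6,mid=7 → [8, 10, 7, 11, 12, 4, 16, 18, 17]
end: lo=6, hi=6; a = [8, 10, 7, 11, 12, 4, 16, 18, 17]

[8, 10, 7, 11, 12, 4, 16, 18, 17]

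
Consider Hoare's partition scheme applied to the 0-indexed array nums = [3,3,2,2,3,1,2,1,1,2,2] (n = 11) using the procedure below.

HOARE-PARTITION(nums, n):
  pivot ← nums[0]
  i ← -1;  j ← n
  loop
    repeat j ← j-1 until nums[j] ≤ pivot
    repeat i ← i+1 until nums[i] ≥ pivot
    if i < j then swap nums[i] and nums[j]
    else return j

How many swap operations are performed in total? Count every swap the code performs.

3

pivot=3
j stops at 10 (2), i stops at 0 (3); swap ⇒ [2,3,2,2,3,1,2,1,1,2,3]
j stops at 9 (2), i stops at 1 (3); swap ⇒ [2,2,2,2,3,1,2,1,1,3,3]
j stops at 8 (1), i stops at 4 (3); swap ⇒ [2,2,2,2,1,1,2,1,3,3,3]
j stops at 7, i stops at 8; i≥j ⇒ return 7. nums=[2,2,2,2,1,1,2,1,3,3,3]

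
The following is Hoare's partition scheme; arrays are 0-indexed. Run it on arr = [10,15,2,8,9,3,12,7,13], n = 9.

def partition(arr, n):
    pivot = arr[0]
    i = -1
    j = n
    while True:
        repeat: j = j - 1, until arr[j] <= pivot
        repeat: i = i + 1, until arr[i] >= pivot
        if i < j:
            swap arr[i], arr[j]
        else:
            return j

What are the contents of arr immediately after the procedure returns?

[7,3,2,8,9,15,12,10,13]

pivot=10
j stops at 7 (7), i stops at 0 (10); swap ⇒ [7,15,2,8,9,3,12,10,13]
j stops at 5 (3), i stops at 1 (15); swap ⇒ [7,3,2,8,9,15,12,10,13]
j stops at 4, i stops at 5; i≥j ⇒ return 4. arr=[7,3,2,8,9,15,12,10,13]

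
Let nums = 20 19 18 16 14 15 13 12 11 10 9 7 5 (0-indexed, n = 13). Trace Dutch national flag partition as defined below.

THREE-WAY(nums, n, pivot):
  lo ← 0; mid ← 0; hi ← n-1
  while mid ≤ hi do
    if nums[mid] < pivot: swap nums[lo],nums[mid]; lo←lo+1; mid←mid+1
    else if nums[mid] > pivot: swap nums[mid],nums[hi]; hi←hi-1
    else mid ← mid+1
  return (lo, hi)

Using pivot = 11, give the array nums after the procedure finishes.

5 7 9 10 11 13 12 15 14 16 18 19 20

pivot = 11; lo=0, mid=0, hi=12
nums[mid]=20>11: swap nums[0],nums[12]; hi=11 → 5 19 18 16 14 15 13 12 11 10 9 7 20
nums[mid]=5<11: swap nums[0],nums[0]; lo=1,mid=1 → 5 19 18 16 14 15 13 12 11 10 9 7 20
nums[mid]=19>11: swap nums[1],nums[11]; hi=10 → 5 7 18 16 14 15 13 12 11 10 9 19 20
nums[mid]=7<11: swap nums[1],nums[1]; lo=2,mid=2 → 5 7 18 16 14 15 13 12 11 10 9 19 20
nums[mid]=18>11: swap nums[2],nums[10]; hi=9 → 5 7 9 16 14 15 13 12 11 10 18 19 20
nums[mid]=9<11: swap nums[2],nums[2]; lo=3,mid=3 → 5 7 9 16 14 15 13 12 11 10 18 19 20
nums[mid]=16>11: swap nums[3],nums[9]; hi=8 → 5 7 9 10 14 15 13 12 11 16 18 19 20
nums[mid]=10<11: swap nums[3],nums[3]; lo=4,mid=4 → 5 7 9 10 14 15 13 12 11 16 18 19 20
nums[mid]=14>11: swap nums[4],nums[8]; hi=7 → 5 7 9 10 11 15 13 12 14 16 18 19 20
nums[mid]=11=11: mid=5
nums[mid]=15>11: swap nums[5],nums[7]; hi=6 → 5 7 9 10 11 12 13 15 14 16 18 19 20
nums[mid]=12>11: swap nums[5],nums[6]; hi=5 → 5 7 9 10 11 13 12 15 14 16 18 19 20
nums[mid]=13>11: swap nums[5],nums[5]; hi=4 → 5 7 9 10 11 13 12 15 14 16 18 19 20
end: lo=4, hi=4; nums = 5 7 9 10 11 13 12 15 14 16 18 19 20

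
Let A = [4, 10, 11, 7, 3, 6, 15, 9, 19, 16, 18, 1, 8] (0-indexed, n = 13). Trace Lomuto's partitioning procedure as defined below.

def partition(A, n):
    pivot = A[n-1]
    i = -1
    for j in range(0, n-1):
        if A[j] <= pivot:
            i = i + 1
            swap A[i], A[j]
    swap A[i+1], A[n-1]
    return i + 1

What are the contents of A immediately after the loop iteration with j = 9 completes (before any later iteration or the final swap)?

[4, 7, 3, 6, 11, 10, 15, 9, 19, 16, 18, 1, 8]

pivot = A[12] = 8; i = -1
j=0: A[0]=4 ≤ 8 → i=0, swap A[0],A[0] (no change) → [4, 10, 11, 7, 3, 6, 15, 9, 19, 16, 18, 1, 8]
j=1: A[1]=10 > 8 → no swap
j=2: A[2]=11 > 8 → no swap
j=3: A[3]=7 ≤ 8 → i=1, swap A[1],A[3] → [4, 7, 11, 10, 3, 6, 15, 9, 19, 16, 18, 1, 8]
j=4: A[4]=3 ≤ 8 → i=2, swap A[2],A[4] → [4, 7, 3, 10, 11, 6, 15, 9, 19, 16, 18, 1, 8]
j=5: A[5]=6 ≤ 8 → i=3, swap A[3],A[5] → [4, 7, 3, 6, 11, 10, 15, 9, 19, 16, 18, 1, 8]
j=6: A[6]=15 > 8 → no swap
j=7: A[7]=9 > 8 → no swap
j=8: A[8]=19 > 8 → no swap
j=9: A[9]=16 > 8 → no swap
(after j=9) A = [4, 7, 3, 6, 11, 10, 15, 9, 19, 16, 18, 1, 8]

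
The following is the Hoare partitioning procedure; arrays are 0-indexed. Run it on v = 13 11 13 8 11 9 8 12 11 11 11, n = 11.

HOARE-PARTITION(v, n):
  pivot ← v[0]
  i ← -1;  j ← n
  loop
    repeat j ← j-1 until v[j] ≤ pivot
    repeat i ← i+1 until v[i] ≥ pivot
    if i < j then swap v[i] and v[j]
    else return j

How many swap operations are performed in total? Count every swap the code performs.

2

pivot = v[0] = 13; i = -1, j = 11
j→10 (v[10]=11≤13), i→0 (v[0]=13≥13); i<j, swap → 11 11 13 8 11 9 8 12 11 11 13
j→9 (v[9]=11≤13), i→2 (v[2]=13≥13); i<j, swap → 11 11 11 8 11 9 8 12 11 13 13
j→8, i→9; i≥j, return j=8. v = 11 11 11 8 11 9 8 12 11 13 13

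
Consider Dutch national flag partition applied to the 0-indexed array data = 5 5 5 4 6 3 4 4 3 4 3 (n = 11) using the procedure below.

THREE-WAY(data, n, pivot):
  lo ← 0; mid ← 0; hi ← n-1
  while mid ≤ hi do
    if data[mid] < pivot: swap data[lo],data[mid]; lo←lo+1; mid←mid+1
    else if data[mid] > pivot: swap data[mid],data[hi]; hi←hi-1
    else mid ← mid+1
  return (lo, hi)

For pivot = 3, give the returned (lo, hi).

lo=0 mid=0 hi=10
5>3: swap(0,10), hi=9 ⇒ 3 5 5 4 6 3 4 4 3 4 5
3=3: mid=1
5>3: swap(1,9), hi=8 ⇒ 3 4 5 4 6 3 4 4 3 5 5
4>3: swap(1,8), hi=7 ⇒ 3 3 5 4 6 3 4 4 4 5 5
3=3: mid=2
5>3: swap(2,7), hi=6 ⇒ 3 3 4 4 6 3 4 5 4 5 5
4>3: swap(2,6), hi=5 ⇒ 3 3 4 4 6 3 4 5 4 5 5
4>3: swap(2,5), hi=4 ⇒ 3 3 3 4 6 4 4 5 4 5 5
3=3: mid=3
4>3: swap(3,4), hi=3 ⇒ 3 3 3 6 4 4 4 5 4 5 5
6>3: swap(3,3), hi=2 ⇒ 3 3 3 6 4 4 4 5 4 5 5
done. lo=0 hi=2; data=3 3 3 6 4 4 4 5 4 5 5

(0, 2)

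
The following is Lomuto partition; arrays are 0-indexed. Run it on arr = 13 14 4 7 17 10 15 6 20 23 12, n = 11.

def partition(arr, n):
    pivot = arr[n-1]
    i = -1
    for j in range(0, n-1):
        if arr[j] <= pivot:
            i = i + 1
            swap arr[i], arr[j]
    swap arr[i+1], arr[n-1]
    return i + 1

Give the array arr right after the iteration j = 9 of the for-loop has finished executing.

pivot = arr[10] = 12; i = -1
j=0: arr[0]=13 > 12 → no swap
j=1: arr[1]=14 > 12 → no swap
j=2: arr[2]=4 ≤ 12 → i=0, swap arr[0],arr[2] → 4 14 13 7 17 10 15 6 20 23 12
j=3: arr[3]=7 ≤ 12 → i=1, swap arr[1],arr[3] → 4 7 13 14 17 10 15 6 20 23 12
j=4: arr[4]=17 > 12 → no swap
j=5: arr[5]=10 ≤ 12 → i=2, swap arr[2],arr[5] → 4 7 10 14 17 13 15 6 20 23 12
j=6: arr[6]=15 > 12 → no swap
j=7: arr[7]=6 ≤ 12 → i=3, swap arr[3],arr[7] → 4 7 10 6 17 13 15 14 20 23 12
j=8: arr[8]=20 > 12 → no swap
j=9: arr[9]=23 > 12 → no swap
(after j=9) arr = 4 7 10 6 17 13 15 14 20 23 12

4 7 10 6 17 13 15 14 20 23 12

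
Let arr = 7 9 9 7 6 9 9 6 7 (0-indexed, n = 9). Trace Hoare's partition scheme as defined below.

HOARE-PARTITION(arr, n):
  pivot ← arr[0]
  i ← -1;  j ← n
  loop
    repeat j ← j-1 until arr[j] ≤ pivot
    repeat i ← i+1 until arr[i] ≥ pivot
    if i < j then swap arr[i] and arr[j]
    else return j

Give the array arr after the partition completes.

7 6 6 7 9 9 9 9 7

pivot=7
j stops at 8 (7), i stops at 0 (7); swap ⇒ 7 9 9 7 6 9 9 6 7
j stops at 7 (6), i stops at 1 (9); swap ⇒ 7 6 9 7 6 9 9 9 7
j stops at 4 (6), i stops at 2 (9); swap ⇒ 7 6 6 7 9 9 9 9 7
j stops at 3, i stops at 3; i≥j ⇒ return 3. arr=7 6 6 7 9 9 9 9 7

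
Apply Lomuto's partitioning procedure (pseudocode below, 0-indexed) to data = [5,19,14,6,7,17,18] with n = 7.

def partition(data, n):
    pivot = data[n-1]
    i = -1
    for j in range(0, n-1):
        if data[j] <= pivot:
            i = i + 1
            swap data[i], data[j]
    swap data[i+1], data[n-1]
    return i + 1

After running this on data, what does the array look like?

[5,14,6,7,17,18,19]

pivot = data[6] = 18; i = -1
j=0: data[0]=5 ≤ 18 → i=0, swap data[0],data[0] (no change) → [5,19,14,6,7,17,18]
j=1: data[1]=19 > 18 → no swap
j=2: data[2]=14 ≤ 18 → i=1, swap data[1],data[2] → [5,14,19,6,7,17,18]
j=3: data[3]=6 ≤ 18 → i=2, swap data[2],data[3] → [5,14,6,19,7,17,18]
j=4: data[4]=7 ≤ 18 → i=3, swap data[3],data[4] → [5,14,6,7,19,17,18]
j=5: data[5]=17 ≤ 18 → i=4, swap data[4],data[5] → [5,14,6,7,17,19,18]
final swap data[5],data[6] → [5,14,6,7,17,18,19]; return 5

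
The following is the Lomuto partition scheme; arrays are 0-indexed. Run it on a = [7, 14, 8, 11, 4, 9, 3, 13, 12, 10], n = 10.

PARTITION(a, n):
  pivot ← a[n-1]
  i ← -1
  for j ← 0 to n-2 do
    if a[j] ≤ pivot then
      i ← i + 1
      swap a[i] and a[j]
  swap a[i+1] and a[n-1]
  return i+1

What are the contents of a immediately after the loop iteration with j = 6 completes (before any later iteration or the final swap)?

[7, 8, 4, 9, 3, 11, 14, 13, 12, 10]

pivot=10, i=-1
j=0: 7≤10, i=0, swap(0,0) ⇒ [7, 14, 8, 11, 4, 9, 3, 13, 12, 10]
j=1: 14>10, skip
j=2: 8≤10, i=1, swap(1,2) ⇒ [7, 8, 14, 11, 4, 9, 3, 13, 12, 10]
j=3: 11>10, skip
j=4: 4≤10, i=2, swap(2,4) ⇒ [7, 8, 4, 11, 14, 9, 3, 13, 12, 10]
j=5: 9≤10, i=3, swap(3,5) ⇒ [7, 8, 4, 9, 14, 11, 3, 13, 12, 10]
j=6: 3≤10, i=4, swap(4,6) ⇒ [7, 8, 4, 9, 3, 11, 14, 13, 12, 10]
(after j=6) a = [7, 8, 4, 9, 3, 11, 14, 13, 12, 10]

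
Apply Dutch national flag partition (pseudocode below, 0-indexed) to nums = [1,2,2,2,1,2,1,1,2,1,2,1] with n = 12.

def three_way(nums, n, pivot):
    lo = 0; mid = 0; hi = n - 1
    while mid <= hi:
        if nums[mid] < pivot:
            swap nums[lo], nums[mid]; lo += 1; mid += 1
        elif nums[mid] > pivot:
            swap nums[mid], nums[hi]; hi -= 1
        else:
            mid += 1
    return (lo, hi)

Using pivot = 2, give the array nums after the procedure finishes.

lo=0 mid=0 hi=11
1<2: swap(0,0), lo=1 mid=1 ⇒ [1,2,2,2,1,2,1,1,2,1,2,1]
2=2: mid=2
2=2: mid=3
2=2: mid=4
1<2: swap(1,4), lo=2 mid=5 ⇒ [1,1,2,2,2,2,1,1,2,1,2,1]
2=2: mid=6
1<2: swap(2,6), lo=3 mid=7 ⇒ [1,1,1,2,2,2,2,1,2,1,2,1]
1<2: swap(3,7), lo=4 mid=8 ⇒ [1,1,1,1,2,2,2,2,2,1,2,1]
2=2: mid=9
1<2: swap(4,9), lo=5 mid=10 ⇒ [1,1,1,1,1,2,2,2,2,2,2,1]
2=2: mid=11
1<2: swap(5,11), lo=6 mid=12 ⇒ [1,1,1,1,1,1,2,2,2,2,2,2]
done. lo=6 hi=11; nums=[1,1,1,1,1,1,2,2,2,2,2,2]

[1,1,1,1,1,1,2,2,2,2,2,2]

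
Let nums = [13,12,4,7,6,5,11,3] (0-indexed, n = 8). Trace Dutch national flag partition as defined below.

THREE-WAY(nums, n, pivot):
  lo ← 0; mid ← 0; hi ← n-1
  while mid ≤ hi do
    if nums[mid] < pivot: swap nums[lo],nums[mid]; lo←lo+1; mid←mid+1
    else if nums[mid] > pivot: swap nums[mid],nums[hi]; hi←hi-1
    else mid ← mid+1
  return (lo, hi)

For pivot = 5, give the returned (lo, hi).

pivot = 5; lo=0, mid=0, hi=7
nums[mid]=13>5: swap nums[0],nums[7]; hi=6 → [3,12,4,7,6,5,11,13]
nums[mid]=3<5: swap nums[0],nums[0]; lo=1,mid=1 → [3,12,4,7,6,5,11,13]
nums[mid]=12>5: swap nums[1],nums[6]; hi=5 → [3,11,4,7,6,5,12,13]
nums[mid]=11>5: swap nums[1],nums[5]; hi=4 → [3,5,4,7,6,11,12,13]
nums[mid]=5=5: mid=2
nums[mid]=4<5: swap nums[1],nums[2]; lo=2,mid=3 → [3,4,5,7,6,11,12,13]
nums[mid]=7>5: swap nums[3],nums[4]; hi=3 → [3,4,5,6,7,11,12,13]
nums[mid]=6>5: swap nums[3],nums[3]; hi=2 → [3,4,5,6,7,11,12,13]
end: lo=2, hi=2; nums = [3,4,5,6,7,11,12,13]

(2, 2)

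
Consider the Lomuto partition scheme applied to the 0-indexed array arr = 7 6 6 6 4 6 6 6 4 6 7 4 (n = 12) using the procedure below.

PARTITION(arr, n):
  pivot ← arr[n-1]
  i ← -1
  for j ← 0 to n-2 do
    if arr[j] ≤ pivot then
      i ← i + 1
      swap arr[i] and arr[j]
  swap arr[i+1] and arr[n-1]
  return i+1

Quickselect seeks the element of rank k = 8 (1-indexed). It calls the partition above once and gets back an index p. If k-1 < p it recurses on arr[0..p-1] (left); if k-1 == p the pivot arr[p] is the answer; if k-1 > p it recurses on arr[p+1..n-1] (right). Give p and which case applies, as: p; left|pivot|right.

pivot=4, i=-1
j=0: 7>4, skip
j=1: 6>4, skip
j=2: 6>4, skip
j=3: 6>4, skip
j=4: 4≤4, i=0, swap(0,4) ⇒ 4 6 6 6 7 6 6 6 4 6 7 4
j=5: 6>4, skip
j=6: 6>4, skip
j=7: 6>4, skip
j=8: 4≤4, i=1, swap(1,8) ⇒ 4 4 6 6 7 6 6 6 6 6 7 4
j=9: 6>4, skip
j=10: 7>4, skip
swap(2,11) ⇒ 4 4 4 6 7 6 6 6 6 6 7 6; return 2
p = 2; k-1 = 7 > 2 ⇒ right

2; right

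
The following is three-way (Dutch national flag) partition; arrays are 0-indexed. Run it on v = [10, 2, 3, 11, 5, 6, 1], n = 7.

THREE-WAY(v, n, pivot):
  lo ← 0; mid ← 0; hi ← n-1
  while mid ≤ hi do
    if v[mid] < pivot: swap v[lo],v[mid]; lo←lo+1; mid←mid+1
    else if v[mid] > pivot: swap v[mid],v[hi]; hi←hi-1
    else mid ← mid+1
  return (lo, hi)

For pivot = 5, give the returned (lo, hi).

(3, 3)

pivot = 5; lo=0, mid=0, hi=6
v[mid]=10>5: swap v[0],v[6]; hi=5 → [1, 2, 3, 11, 5, 6, 10]
v[mid]=1<5: swap v[0],v[0]; lo=1,mid=1 → [1, 2, 3, 11, 5, 6, 10]
v[mid]=2<5: swap v[1],v[1]; lo=2,mid=2 → [1, 2, 3, 11, 5, 6, 10]
v[mid]=3<5: swap v[2],v[2]; lo=3,mid=3 → [1, 2, 3, 11, 5, 6, 10]
v[mid]=11>5: swap v[3],v[5]; hi=4 → [1, 2, 3, 6, 5, 11, 10]
v[mid]=6>5: swap v[3],v[4]; hi=3 → [1, 2, 3, 5, 6, 11, 10]
v[mid]=5=5: mid=4
end: lo=3, hi=3; v = [1, 2, 3, 5, 6, 11, 10]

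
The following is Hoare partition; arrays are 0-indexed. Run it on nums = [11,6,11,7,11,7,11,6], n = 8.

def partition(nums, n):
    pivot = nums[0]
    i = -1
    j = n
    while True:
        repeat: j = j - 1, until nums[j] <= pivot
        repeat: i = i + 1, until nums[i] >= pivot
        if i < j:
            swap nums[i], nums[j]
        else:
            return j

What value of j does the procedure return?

4

pivot=11
j stops at 7 (6), i stops at 0 (11); swap ⇒ [6,6,11,7,11,7,11,11]
j stops at 6 (11), i stops at 2 (11); swap ⇒ [6,6,11,7,11,7,11,11]
j stops at 5 (7), i stops at 4 (11); swap ⇒ [6,6,11,7,7,11,11,11]
j stops at 4, i stops at 5; i≥j ⇒ return 4. nums=[6,6,11,7,7,11,11,11]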